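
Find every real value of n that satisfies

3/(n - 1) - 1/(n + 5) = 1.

Multiply both sides by (n - 1)(n + 5):
3(n + 5) - (n - 1) = (n - 1)(n + 5).
Expand and collect terms: n² + 2n - 21 = 0.
By the quadratic formula, n = (-2 ± √88) / 2, so n ≈ 3.6904 or n ≈ -5.6904.
Neither value makes a denominator zero (n ≠ 1, n ≠ -5), so both are valid.

n = -5.6904 or n = 3.6904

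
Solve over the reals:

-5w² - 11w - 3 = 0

w = -1.881 or w = -0.319

Discriminant: (-11)² − 4·(-5)·(-3) = 61.
Quadratic formula: w = (11 ± √61) / (-10).
So w = -11/10 - √(61)/10 ≈ -1.881 or w = -11/10 + √(61)/10 ≈ -0.319.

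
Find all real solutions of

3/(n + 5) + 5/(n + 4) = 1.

Multiply both sides by (n + 5)(n + 4):
3(n + 4) + 5(n + 5) = (n + 5)(n + 4).
Expand and collect terms: n^2 + n - 17 = 0.
By the quadratic formula, n = (-1 +/- sqrt(69)) / 2, so n ~= 3.6533 or n ~= -4.6533.
Neither value makes a denominator zero (n != -5, n != -4), so both are valid.

n = -4.6533 or n = 3.6533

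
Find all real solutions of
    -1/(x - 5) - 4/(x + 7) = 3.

Multiply both sides by (x - 5)(x + 7):
-(x + 7) - 4(x - 5) = 3(x - 5)(x + 7).
Expand and collect terms: 3x² + 11x - 118 = 0.
By the quadratic formula, x = (-11 ± √1537) / 6, so x ≈ 4.7008 or x ≈ -8.3674.
Neither value makes a denominator zero (x ≠ 5, x ≠ -7), so both are valid.

x = -8.3674 or x = 4.7008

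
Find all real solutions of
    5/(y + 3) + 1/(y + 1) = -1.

y = -8.7417 or y = -1.2583

Multiply both sides by (y + 3)(y + 1):
5(y + 1) + (y + 3) = -(y + 3)(y + 1).
Expand and collect terms: -y² - 10y - 11 = 0.
By the quadratic formula, y = (10 ± √56) / -2, so y ≈ -8.7417 or y ≈ -1.2583.
Neither value makes a denominator zero (y ≠ -3, y ≠ -1), so both are valid.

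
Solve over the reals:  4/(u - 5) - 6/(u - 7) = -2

u = 4 or u = 9

Multiply both sides by (u - 5)(u - 7):
4(u - 7) - 6(u - 5) = -2(u - 5)(u - 7).
Expand and collect terms: -2u² + 26u - 72 = 0.
Factor or apply the quadratic formula: u = 4 or u = 9.
Neither value makes a denominator zero (u ≠ 5, u ≠ 7), so both are valid.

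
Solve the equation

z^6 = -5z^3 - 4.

z = -1.5874 or z = -1

Let u = z^3. The equation becomes u^2 + 5u + 4 = 0.
Factor: (u + 4)(u + 1) = 0, so u = -4 or u = -1.
z^3 = -4 gives z = -(4)^(1/3) ~= -1.5874.
z^3 = -1 gives z = -1.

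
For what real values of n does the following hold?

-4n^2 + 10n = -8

Rearrange to standard form: -4n^2 + 10n + 8 = 0.
Discriminant: (10)^2 - 4*(-4)*8 = 228.
Quadratic formula: n = (-10 +/- sqrt(228)) / (-8).
So n = 5/4 - sqrt(57)/4 ~= -0.6375 or n = 5/4 + sqrt(57)/4 ~= 3.1375.

n = -0.6375 or n = 3.1375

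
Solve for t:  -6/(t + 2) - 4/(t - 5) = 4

Multiply both sides by (t + 2)(t - 5):
-6(t - 5) - 4(t + 2) = 4(t + 2)(t - 5).
Expand and collect terms: 4t^2 - 2t - 62 = 0.
By the quadratic formula, t = (2 +/- sqrt(996)) / 8, so t ~= 4.1949 or t ~= -3.6949.
Neither value makes a denominator zero (t != -2, t != 5), so both are valid.

t = -3.6949 or t = 4.1949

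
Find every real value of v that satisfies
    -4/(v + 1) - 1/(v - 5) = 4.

v = -2.0368 or v = 4.7868

Multiply both sides by (v + 1)(v - 5):
-4(v - 5) - (v + 1) = 4(v + 1)(v - 5).
Expand and collect terms: 4v^2 - 11v - 39 = 0.
By the quadratic formula, v = (11 +/- sqrt(745)) / 8, so v ~= 4.7868 or v ~= -2.0368.
Neither value makes a denominator zero (v != -1, v != 5), so both are valid.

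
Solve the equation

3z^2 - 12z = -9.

Bring every term to one side: 3z^2 - 12z + 9 = 0.
Factor: 3(z - 3)(z - 1) = 0.
So z = 3 or z = 1.

z = 1 or z = 3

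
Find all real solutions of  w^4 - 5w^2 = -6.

w = -1.7321 or w = -1.4142 or w = 1.4142 or w = 1.7321

Let u = w^2. The equation becomes u^2 - 5u + 6 = 0.
Factor: (u - 3)(u - 2) = 0, so u = 3 or u = 2.
w^2 = 3 gives w = +/-sqrt(3) ~= +/-1.7321.
w^2 = 2 gives w = +/-sqrt(2) ~= +/-1.4142.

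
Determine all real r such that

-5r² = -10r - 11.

r = -0.7889 or r = 2.7889

Rearrange to standard form: -5r² + 10r + 11 = 0.
Discriminant: (10)² − 4·(-5)·11 = 320.
Quadratic formula: r = (-10 ± √320) / (-10).
So r = 1 - 4·√(5)/5 ≈ -0.7889 or r = 1 + 4·√(5)/5 ≈ 2.7889.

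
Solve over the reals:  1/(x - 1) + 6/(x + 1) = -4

x = -2.6116 or x = 0.8616

Multiply both sides by (x - 1)(x + 1):
(x + 1) + 6(x - 1) = -4(x - 1)(x + 1).
Expand and collect terms: -4x^2 - 7x + 9 = 0.
By the quadratic formula, x = (7 +/- sqrt(193)) / -8, so x ~= -2.6116 or x ~= 0.8616.
Neither value makes a denominator zero (x != 1, x != -1), so both are valid.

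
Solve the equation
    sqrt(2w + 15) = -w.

Square both sides: 2w + 15 = (-w)^2.
Expand and rearrange: w^2 - 2w - 15 = 0.
Solving gives w = 5 or w = -3.
Check each candidate in the original equation:
  w = 5: sqrt(25) = 5, while -w = -5 — extraneous.
  w = -3: sqrt(9) = 3, while -w = 3 — valid.

w = -3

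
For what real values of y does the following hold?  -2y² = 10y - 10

y = -5.8541 or y = 0.8541

Rearrange to standard form: -2y² - 10y + 10 = 0.
Discriminant: (-10)² − 4·(-2)·10 = 180.
Quadratic formula: y = (10 ± √180) / (-4).
So y = -3·√(5)/2 - 5/2 ≈ -5.8541 or y = -5/2 + 3·√(5)/2 ≈ 0.8541.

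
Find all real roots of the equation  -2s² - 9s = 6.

Rearrange to standard form: -2s² - 9s - 6 = 0.
Discriminant: (-9)² − 4·(-2)·(-6) = 33.
Quadratic formula: s = (9 ± √33) / (-4).
So s = -9/4 - √(33)/4 ≈ -3.6861 or s = -9/4 + √(33)/4 ≈ -0.8139.

s = -3.6861 or s = -0.8139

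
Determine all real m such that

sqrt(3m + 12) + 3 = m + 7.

Isolate the radical: sqrt(3m + 12) = m + 4.
Square both sides: 3m + 12 = (m + 4)^2.
Expand and rearrange: m^2 + 5m + 4 = 0.
Solving gives m = -1 or m = -4.
Check each candidate in the original equation:
  m = -1: sqrt(9) = 3, while m + 4 = 3 — valid.
  m = -4: sqrt(0) = 0, while m + 4 = 0 — valid.

m = -4 or m = -1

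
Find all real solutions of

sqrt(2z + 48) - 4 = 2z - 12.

Isolate the radical: sqrt(2z + 48) = 2z - 8.
Square both sides: 2z + 48 = (2z - 8)^2.
Expand and rearrange: 4z^2 - 34z + 16 = 0.
Solving gives z = 8 or z = 0.5.
Check each candidate in the original equation:
  z = 8: sqrt(64) = 8, while 2z - 8 = 8 — valid.
  z = 0.5: sqrt(49) = 7, while 2z - 8 = -7 — extraneous.

z = 8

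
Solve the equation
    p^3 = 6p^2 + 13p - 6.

p = -2 or p = 0.3944 or p = 7.6056

Rearrange: p^3 - 6p^2 - 13p + 6 = 0.
Possible rational roots are divisors of 6. Testing p = -2 gives 0, so (p + 2) is a factor.
Divide: p^3 - 6p^2 - 13p + 6 = (p + 2)(p^2 - 8p + 3).
Apply the quadratic formula to p^2 - 8p + 3 = 0: p = (8 +/- sqrt(52))/2, i.e. p ~= 7.6056 or p ~= 0.3944.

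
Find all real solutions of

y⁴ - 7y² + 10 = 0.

y = -2.2361 or y = -1.4142 or y = 1.4142 or y = 2.2361

Let u = y². The equation becomes u² - 7u + 10 = 0.
Factor: (u - 2)(u - 5) = 0, so u = 2 or u = 5.
y² = 2 gives y = ±√(2) ≈ ±1.4142.
y² = 5 gives y = ±√(5) ≈ ±2.2361.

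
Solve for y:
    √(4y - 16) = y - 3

Square both sides: 4y - 16 = (y - 3)².
Expand and rearrange: y² - 10y + 25 = 0.
This gives the repeated root y = 5.
Check in the original equation:
  y = 5: √(4) = 2, while y - 3 = 2 — valid.

y = 5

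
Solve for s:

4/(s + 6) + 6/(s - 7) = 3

s = -4.8591 or s = 9.1924

Multiply both sides by (s + 6)(s - 7):
4(s - 7) + 6(s + 6) = 3(s + 6)(s - 7).
Expand and collect terms: 3s² - 13s - 134 = 0.
By the quadratic formula, s = (13 ± √1777) / 6, so s ≈ 9.1924 or s ≈ -4.8591.
Neither value makes a denominator zero (s ≠ -6, s ≠ 7), so both are valid.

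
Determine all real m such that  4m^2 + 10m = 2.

m = -2.6861 or m = 0.1861

Rearrange to standard form: 4m^2 + 10m - 2 = 0.
Discriminant: (10)^2 - 4*4*(-2) = 132.
Quadratic formula: m = (-10 +/- sqrt(132)) / 8.
So m = -5/4 + sqrt(33)/4 ~= 0.1861 or m = -sqrt(33)/4 - 5/4 ~= -2.6861.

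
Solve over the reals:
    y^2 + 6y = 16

Bring every term to one side: y^2 + 6y - 16 = 0.
Factor: (y - 2)(y + 8) = 0.
So y = 2 or y = -8.

y = -8 or y = 2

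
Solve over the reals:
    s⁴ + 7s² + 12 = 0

No real solutions.

Let u = s². The equation becomes u² + 7u + 12 = 0.
Factor: (u + 3)(u + 4) = 0, so u = -3 or u = -4.
s² = -3 < 0 has no real solution.
s² = -4 < 0 has no real solution.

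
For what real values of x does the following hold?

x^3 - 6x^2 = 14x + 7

x = -1 or x = -0.8875 or x = 7.8875

Rearrange: x^3 - 6x^2 - 14x - 7 = 0.
Possible rational roots are divisors of -7. Testing x = -1 gives 0, so (x + 1) is a factor.
Divide: x^3 - 6x^2 - 14x - 7 = (x + 1)(x^2 - 7x - 7).
Apply the quadratic formula to x^2 - 7x - 7 = 0: x = (7 +/- sqrt(77))/2, i.e. x ~= 7.8875 or x ~= -0.8875.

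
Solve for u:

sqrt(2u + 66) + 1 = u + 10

Isolate the radical: sqrt(2u + 66) = u + 9.
Square both sides: 2u + 66 = (u + 9)^2.
Expand and rearrange: u^2 + 16u + 15 = 0.
Solving gives u = -1 or u = -15.
Check each candidate in the original equation:
  u = -1: sqrt(64) = 8, while u + 9 = 8 — valid.
  u = -15: sqrt(36) = 6, while u + 9 = -6 — extraneous.

u = -1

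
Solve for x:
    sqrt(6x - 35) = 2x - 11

x = 6 or x = 6.5

Square both sides: 6x - 35 = (2x - 11)^2.
Expand and rearrange: 4x^2 - 50x + 156 = 0.
Solving gives x = 6.5 or x = 6.
Check each candidate in the original equation:
  x = 6.5: sqrt(4) = 2, while 2x - 11 = 2 — valid.
  x = 6: sqrt(1) = 1, while 2x - 11 = 1 — valid.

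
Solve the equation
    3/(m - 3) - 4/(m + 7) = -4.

Multiply both sides by (m - 3)(m + 7):
3(m + 7) - 4(m - 3) = -4(m - 3)(m + 7).
Expand and collect terms: -4m² - 15m + 51 = 0.
By the quadratic formula, m = (15 ± √1041) / -8, so m ≈ -5.9081 or m ≈ 2.1581.
Neither value makes a denominator zero (m ≠ 3, m ≠ -7), so both are valid.

m = -5.9081 or m = 2.1581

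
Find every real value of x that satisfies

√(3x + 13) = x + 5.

Square both sides: 3x + 13 = (x + 5)².
Expand and rearrange: x² + 7x + 12 = 0.
Solving gives x = -3 or x = -4.
Check each candidate in the original equation:
  x = -3: √(4) = 2, while x + 5 = 2 — valid.
  x = -4: √(1) = 1, while x + 5 = 1 — valid.

x = -4 or x = -3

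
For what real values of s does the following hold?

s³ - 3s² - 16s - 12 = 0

Possible rational roots are divisors of -12. Testing s = -2 gives 0, so (s + 2) is a factor.
Divide: s³ - 3s² - 16s - 12 = (s + 2)(s² - 5s - 6).
Factor the quadratic: s = 6 or s = -1.

s = -2 or s = -1 or s = 6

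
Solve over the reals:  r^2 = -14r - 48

Bring every term to one side: r^2 + 14r + 48 = 0.
Factor: (r + 6)(r + 8) = 0.
So r = -6 or r = -8.

r = -8 or r = -6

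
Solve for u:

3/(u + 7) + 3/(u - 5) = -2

Multiply both sides by (u + 7)(u - 5):
3(u - 5) + 3(u + 7) = -2(u + 7)(u - 5).
Expand and collect terms: -2u^2 - 10u + 64 = 0.
By the quadratic formula, u = (10 +/- sqrt(612)) / -4, so u ~= -8.6847 or u ~= 3.6847.
Neither value makes a denominator zero (u != -7, u != 5), so both are valid.

u = -8.6847 or u = 3.6847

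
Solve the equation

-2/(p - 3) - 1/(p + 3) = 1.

Multiply both sides by (p - 3)(p + 3):
-2(p + 3) - (p - 3) = (p - 3)(p + 3).
Expand and collect terms: p² + 3p - 6 = 0.
By the quadratic formula, p = (-3 ± √33) / 2, so p ≈ 1.3723 or p ≈ -4.3723.
Neither value makes a denominator zero (p ≠ 3, p ≠ -3), so both are valid.

p = -4.3723 or p = 1.3723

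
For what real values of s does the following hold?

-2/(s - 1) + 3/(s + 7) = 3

Multiply both sides by (s - 1)(s + 7):
-2(s + 7) + 3(s - 1) = 3(s - 1)(s + 7).
Expand and collect terms: 3s² + 17s - 4 = 0.
By the quadratic formula, s = (-17 ± √337) / 6, so s ≈ 0.2263 or s ≈ -5.8929.
Neither value makes a denominator zero (s ≠ 1, s ≠ -7), so both are valid.

s = -5.8929 or s = 0.2263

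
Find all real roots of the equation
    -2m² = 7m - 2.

Rearrange to standard form: -2m² - 7m + 2 = 0.
Discriminant: (-7)² − 4·(-2)·2 = 65.
Quadratic formula: m = (7 ± √65) / (-4).
So m = -√(65)/4 - 7/4 ≈ -3.7656 or m = -7/4 + √(65)/4 ≈ 0.2656.

m = -3.7656 or m = 0.2656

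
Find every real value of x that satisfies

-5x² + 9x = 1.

x = 0.119 or x = 1.681

Rearrange to standard form: -5x² + 9x - 1 = 0.
Discriminant: (9)² − 4·(-5)·(-1) = 61.
Quadratic formula: x = (-9 ± √61) / (-10).
So x = 9/10 - √(61)/10 ≈ 0.119 or x = √(61)/10 + 9/10 ≈ 1.681.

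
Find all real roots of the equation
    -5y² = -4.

y = -0.8944 or y = 0.8944

Rearrange to standard form: -5y² + 4 = 0.
Discriminant: (0)² − 4·(-5)·4 = 80.
Quadratic formula: y = (0 ± √80) / (-10).
So y = -2·√(5)/5 ≈ -0.8944 or y = 2·√(5)/5 ≈ 0.8944.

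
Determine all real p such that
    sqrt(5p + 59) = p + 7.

p = 1

Square both sides: 5p + 59 = (p + 7)^2.
Expand and rearrange: p^2 + 9p - 10 = 0.
Solving gives p = 1 or p = -10.
Check each candidate in the original equation:
  p = 1: sqrt(64) = 8, while p + 7 = 8 — valid.
  p = -10: sqrt(9) = 3, while p + 7 = -3 — extraneous.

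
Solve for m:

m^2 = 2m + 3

Bring every term to one side: m^2 - 2m - 3 = 0.
Factor: (m - 3)(m + 1) = 0.
So m = 3 or m = -1.

m = -1 or m = 3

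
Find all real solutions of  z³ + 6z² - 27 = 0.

z = -4.8541 or z = -3 or z = 1.8541

Possible rational roots are divisors of -27. Testing z = -3 gives 0, so (z + 3) is a factor.
Divide: z³ + 6z² - 27 = (z + 3)(z² + 3z - 9).
Apply the quadratic formula to z² + 3z - 9 = 0: z = (-3 ± √45)/2, i.e. z ≈ 1.8541 or z ≈ -4.8541.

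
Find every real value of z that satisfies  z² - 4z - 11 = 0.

z = -1.873 or z = 5.873

Discriminant: (-4)² − 4·1·(-11) = 60.
Quadratic formula: z = (4 ± √60) / 2.
So z = 2 + √(15) ≈ 5.873 or z = 2 - √(15) ≈ -1.873.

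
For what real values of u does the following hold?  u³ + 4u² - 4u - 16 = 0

Possible rational roots are divisors of -16. Testing u = 2 gives 0, so (u - 2) is a factor.
Divide: u³ + 4u² - 4u - 16 = (u - 2)(u² + 6u + 8).
Factor the quadratic: u = -2 or u = -4.

u = -4 or u = -2 or u = 2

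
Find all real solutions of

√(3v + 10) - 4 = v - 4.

v = 5

Isolate the radical: √(3v + 10) = v.
Square both sides: 3v + 10 = (v)².
Expand and rearrange: v² - 3v - 10 = 0.
Solving gives v = 5 or v = -2.
Check each candidate in the original equation:
  v = 5: √(25) = 5, while v = 5 — valid.
  v = -2: √(4) = 2, while v = -2 — extraneous.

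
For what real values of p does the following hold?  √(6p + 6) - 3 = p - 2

p = -1 or p = 5

Isolate the radical: √(6p + 6) = p + 1.
Square both sides: 6p + 6 = (p + 1)².
Expand and rearrange: p² - 4p - 5 = 0.
Solving gives p = 5 or p = -1.
Check each candidate in the original equation:
  p = 5: √(36) = 6, while p + 1 = 6 — valid.
  p = -1: √(0) = 0, while p + 1 = 0 — valid.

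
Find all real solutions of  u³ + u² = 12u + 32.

u = 4

Rearrange: u³ + u² - 12u - 32 = 0.
Possible rational roots are divisors of -32. Testing u = 4 gives 0, so (u - 4) is a factor.
Divide: u³ + u² - 12u - 32 = (u - 4)(u² + 5u + 8).
The quadratic u² + 5u + 8 has discriminant -7 < 0, so no further real roots.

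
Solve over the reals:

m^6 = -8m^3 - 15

m = -1.71 or m = -1.4422

Let u = m^3. The equation becomes u^2 + 8u + 15 = 0.
Factor: (u + 3)(u + 5) = 0, so u = -3 or u = -5.
m^3 = -3 gives m = -(3)^(1/3) ~= -1.4422.
m^3 = -5 gives m = -(5)^(1/3) ~= -1.71.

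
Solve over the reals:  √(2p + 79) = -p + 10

Square both sides: 2p + 79 = (-p + 10)².
Expand and rearrange: p² - 22p + 21 = 0.
Solving gives p = 21 or p = 1.
Check each candidate in the original equation:
  p = 21: √(121) = 11, while -p + 10 = -11 — extraneous.
  p = 1: √(81) = 9, while -p + 10 = 9 — valid.

p = 1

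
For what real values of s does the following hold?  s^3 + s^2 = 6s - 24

Rearrange: s^3 + s^2 - 6s + 24 = 0.
Possible rational roots are divisors of 24. Testing s = -4 gives 0, so (s + 4) is a factor.
Divide: s^3 + s^2 - 6s + 24 = (s + 4)(s^2 - 3s + 6).
The quadratic s^2 - 3s + 6 has discriminant -15 < 0, so no further real roots.

s = -4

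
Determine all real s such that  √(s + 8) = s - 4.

s = 8

Square both sides: s + 8 = (s - 4)².
Expand and rearrange: s² - 9s + 8 = 0.
Solving gives s = 8 or s = 1.
Check each candidate in the original equation:
  s = 8: √(16) = 4, while s - 4 = 4 — valid.
  s = 1: √(9) = 3, while s - 4 = -3 — extraneous.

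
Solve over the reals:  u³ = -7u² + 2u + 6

Rearrange: u³ + 7u² - 2u - 6 = 0.
Possible rational roots are divisors of -6. Testing u = 1 gives 0, so (u - 1) is a factor.
Divide: u³ + 7u² - 2u - 6 = (u - 1)(u² + 8u + 6).
Apply the quadratic formula to u² + 8u + 6 = 0: u = (-8 ± √40)/2, i.e. u ≈ -0.8377 or u ≈ -7.1623.

u = -7.1623 or u = -0.8377 or u = 1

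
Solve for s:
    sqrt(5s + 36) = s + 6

s = 0

Square both sides: 5s + 36 = (s + 6)^2.
Expand and rearrange: s^2 + 7s = 0.
Solving gives s = 0 or s = -7.
Check each candidate in the original equation:
  s = 0: sqrt(36) = 6, while s + 6 = 6 — valid.
  s = -7: sqrt(1) = 1, while s + 6 = -1 — extraneous.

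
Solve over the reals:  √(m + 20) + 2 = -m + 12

m = 5

Isolate the radical: √(m + 20) = -m + 10.
Square both sides: m + 20 = (-m + 10)².
Expand and rearrange: m² - 21m + 80 = 0.
Solving gives m = 16 or m = 5.
Check each candidate in the original equation:
  m = 16: √(36) = 6, while -m + 10 = -6 — extraneous.
  m = 5: √(25) = 5, while -m + 10 = 5 — valid.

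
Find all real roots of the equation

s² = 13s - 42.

s = 6 or s = 7

Bring every term to one side: s² - 13s + 42 = 0.
Factor: (s - 7)(s - 6) = 0.
So s = 7 or s = 6.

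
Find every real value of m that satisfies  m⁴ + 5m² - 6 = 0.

m = -1 or m = 1

Let u = m². The equation becomes u² + 5u - 6 = 0.
Factor: (u + 6)(u - 1) = 0, so u = -6 or u = 1.
m² = -6 < 0 has no real solution.
m² = 1 gives m = ±1.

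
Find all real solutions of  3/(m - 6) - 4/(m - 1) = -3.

Multiply both sides by (m - 6)(m - 1):
3(m - 1) - 4(m - 6) = -3(m - 6)(m - 1).
Expand and collect terms: -3m^2 + 22m - 39 = 0.
Factor or apply the quadratic formula: m = 3 or m = 4.3333.
Neither value makes a denominator zero (m != 6, m != 1), so both are valid.

m = 3 or m = 4.3333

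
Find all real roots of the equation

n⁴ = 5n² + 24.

n = -2.8284 or n = 2.8284

Let u = n². The equation becomes u² - 5u - 24 = 0.
Factor: (u + 3)(u - 8) = 0, so u = -3 or u = 8.
n² = -3 < 0 has no real solution.
n² = 8 gives n = ±2·√(2) ≈ ±2.8284.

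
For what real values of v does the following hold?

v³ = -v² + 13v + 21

v = -3 or v = -1.8284 or v = 3.8284

Rearrange: v³ + v² - 13v - 21 = 0.
Possible rational roots are divisors of -21. Testing v = -3 gives 0, so (v + 3) is a factor.
Divide: v³ + v² - 13v - 21 = (v + 3)(v² - 2v - 7).
Apply the quadratic formula to v² - 2v - 7 = 0: v = (2 ± √32)/2, i.e. v ≈ 3.8284 or v ≈ -1.8284.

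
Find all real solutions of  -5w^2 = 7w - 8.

Rearrange to standard form: -5w^2 - 7w + 8 = 0.
Discriminant: (-7)^2 - 4*(-5)*8 = 209.
Quadratic formula: w = (7 +/- sqrt(209)) / (-10).
So w = -sqrt(209)/10 - 7/10 ~= -2.1457 or w = -7/10 + sqrt(209)/10 ~= 0.7457.

w = -2.1457 or w = 0.7457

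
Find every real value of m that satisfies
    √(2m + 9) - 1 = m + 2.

m = 0

Isolate the radical: √(2m + 9) = m + 3.
Square both sides: 2m + 9 = (m + 3)².
Expand and rearrange: m² + 4m = 0.
Solving gives m = 0 or m = -4.
Check each candidate in the original equation:
  m = 0: √(9) = 3, while m + 3 = 3 — valid.
  m = -4: √(1) = 1, while m + 3 = -1 — extraneous.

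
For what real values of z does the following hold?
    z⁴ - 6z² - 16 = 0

z = -2.8284 or z = 2.8284

Let u = z². The equation becomes u² - 6u - 16 = 0.
Factor: (u + 2)(u - 8) = 0, so u = -2 or u = 8.
z² = -2 < 0 has no real solution.
z² = 8 gives z = ±2·√(2) ≈ ±2.8284.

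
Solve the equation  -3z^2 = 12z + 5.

z = -3.5275 or z = -0.4725

Rearrange to standard form: -3z^2 - 12z - 5 = 0.
Discriminant: (-12)^2 - 4*(-3)*(-5) = 84.
Quadratic formula: z = (12 +/- sqrt(84)) / (-6).
So z = -2 - sqrt(21)/3 ~= -3.5275 or z = -2 + sqrt(21)/3 ~= -0.4725.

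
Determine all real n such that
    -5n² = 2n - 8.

n = -1.4806 or n = 1.0806

Rearrange to standard form: -5n² - 2n + 8 = 0.
Discriminant: (-2)² − 4·(-5)·8 = 164.
Quadratic formula: n = (2 ± √164) / (-10).
So n = -√(41)/5 - 1/5 ≈ -1.4806 or n = -1/5 + √(41)/5 ≈ 1.0806.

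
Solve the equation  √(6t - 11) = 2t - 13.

t = 10

Square both sides: 6t - 11 = (2t - 13)².
Expand and rearrange: 4t² - 58t + 180 = 0.
Solving gives t = 10 or t = 4.5.
Check each candidate in the original equation:
  t = 10: √(49) = 7, while 2t - 13 = 7 — valid.
  t = 4.5: √(16) = 4, while 2t - 13 = -4 — extraneous.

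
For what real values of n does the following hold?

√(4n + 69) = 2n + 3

Square both sides: 4n + 69 = (2n + 3)².
Expand and rearrange: 4n² + 8n - 60 = 0.
Solving gives n = 3 or n = -5.
Check each candidate in the original equation:
  n = 3: √(81) = 9, while 2n + 3 = 9 — valid.
  n = -5: √(49) = 7, while 2n + 3 = -7 — extraneous.

n = 3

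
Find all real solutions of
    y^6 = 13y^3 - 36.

Let u = y^3. The equation becomes u^2 - 13u + 36 = 0.
Factor: (u - 9)(u - 4) = 0, so u = 9 or u = 4.
y^3 = 9 gives y = (9)^(1/3) ~= 2.0801.
y^3 = 4 gives y = (4)^(1/3) ~= 1.5874.

y = 1.5874 or y = 2.0801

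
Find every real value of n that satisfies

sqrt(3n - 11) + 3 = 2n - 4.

n = 3.75 or n = 4

Isolate the radical: sqrt(3n - 11) = 2n - 7.
Square both sides: 3n - 11 = (2n - 7)^2.
Expand and rearrange: 4n^2 - 31n + 60 = 0.
Solving gives n = 4 or n = 3.75.
Check each candidate in the original equation:
  n = 4: sqrt(1) = 1, while 2n - 7 = 1 — valid.
  n = 3.75: sqrt(0.25) = 0.5, while 2n - 7 = 0.5 — valid.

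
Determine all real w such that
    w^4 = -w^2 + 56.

Let u = w^2. The equation becomes u^2 + u - 56 = 0.
Factor: (u + 8)(u - 7) = 0, so u = -8 or u = 7.
w^2 = -8 < 0 has no real solution.
w^2 = 7 gives w = +/-sqrt(7) ~= +/-2.6458.

w = -2.6458 or w = 2.6458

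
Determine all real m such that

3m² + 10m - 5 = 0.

Discriminant: (10)² − 4·3·(-5) = 160.
Quadratic formula: m = (-10 ± √160) / 6.
So m = -5/3 + 2·√(10)/3 ≈ 0.4415 or m = -2·√(10)/3 - 5/3 ≈ -3.7749.

m = -3.7749 or m = 0.4415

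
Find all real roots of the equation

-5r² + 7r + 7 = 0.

Discriminant: (7)² − 4·(-5)·7 = 189.
Quadratic formula: r = (-7 ± √189) / (-10).
So r = 7/10 - 3·√(21)/10 ≈ -0.6748 or r = 7/10 + 3·√(21)/10 ≈ 2.0748.

r = -0.6748 or r = 2.0748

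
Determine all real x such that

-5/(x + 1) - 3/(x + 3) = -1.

x = -2.3589 or x = 6.3589

Multiply both sides by (x + 1)(x + 3):
-5(x + 3) - 3(x + 1) = -(x + 1)(x + 3).
Expand and collect terms: -x^2 + 4x + 15 = 0.
By the quadratic formula, x = (-4 +/- sqrt(76)) / -2, so x ~= -2.3589 or x ~= 6.3589.
Neither value makes a denominator zero (x != -1, x != -3), so both are valid.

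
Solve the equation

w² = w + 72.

Bring every term to one side: w² - w - 72 = 0.
Factor: (w + 8)(w - 9) = 0.
So w = -8 or w = 9.

w = -8 or w = 9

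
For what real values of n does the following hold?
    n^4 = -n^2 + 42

n = -2.4495 or n = 2.4495

Let u = n^2. The equation becomes u^2 + u - 42 = 0.
Factor: (u + 7)(u - 6) = 0, so u = -7 or u = 6.
n^2 = -7 < 0 has no real solution.
n^2 = 6 gives n = +/-sqrt(6) ~= +/-2.4495.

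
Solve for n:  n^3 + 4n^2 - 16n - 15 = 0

n = -6.1926 or n = -0.8074 or n = 3

Possible rational roots are divisors of -15. Testing n = 3 gives 0, so (n - 3) is a factor.
Divide: n^3 + 4n^2 - 16n - 15 = (n - 3)(n^2 + 7n + 5).
Apply the quadratic formula to n^2 + 7n + 5 = 0: n = (-7 +/- sqrt(29))/2, i.e. n ~= -0.8074 or n ~= -6.1926.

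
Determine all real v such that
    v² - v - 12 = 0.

v = -3 or v = 4

Factor: (v + 3)(v - 4) = 0.
So v = -3 or v = 4.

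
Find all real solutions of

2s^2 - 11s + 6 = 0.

s = 0.614 or s = 4.886

Discriminant: (-11)^2 - 4*2*6 = 73.
Quadratic formula: s = (11 +/- sqrt(73)) / 4.
So s = sqrt(73)/4 + 11/4 ~= 4.886 or s = 11/4 - sqrt(73)/4 ~= 0.614.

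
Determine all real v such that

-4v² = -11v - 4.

Rearrange to standard form: -4v² + 11v + 4 = 0.
Discriminant: (11)² − 4·(-4)·4 = 185.
Quadratic formula: v = (-11 ± √185) / (-8).
So v = 11/8 - √(185)/8 ≈ -0.3252 or v = 11/8 + √(185)/8 ≈ 3.0752.

v = -0.3252 or v = 3.0752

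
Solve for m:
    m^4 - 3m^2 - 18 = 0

Let u = m^2. The equation becomes u^2 - 3u - 18 = 0.
Factor: (u + 3)(u - 6) = 0, so u = -3 or u = 6.
m^2 = -3 < 0 has no real solution.
m^2 = 6 gives m = +/-sqrt(6) ~= +/-2.4495.

m = -2.4495 or m = 2.4495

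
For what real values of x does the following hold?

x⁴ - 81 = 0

x = -3 or x = 3

Let u = x². The equation becomes u² - 81 = 0.
Factor: (u + 9)(u - 9) = 0, so u = -9 or u = 9.
x² = -9 < 0 has no real solution.
x² = 9 gives x = ±3.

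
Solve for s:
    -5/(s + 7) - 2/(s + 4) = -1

s = -5.1623 or s = 1.1623

Multiply both sides by (s + 7)(s + 4):
-5(s + 4) - 2(s + 7) = -(s + 7)(s + 4).
Expand and collect terms: -s^2 - 4s + 6 = 0.
By the quadratic formula, s = (4 +/- sqrt(40)) / -2, so s ~= -5.1623 or s ~= 1.1623.
Neither value makes a denominator zero (s != -7, s != -4), so both are valid.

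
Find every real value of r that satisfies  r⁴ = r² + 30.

r = -2.4495 or r = 2.4495

Let u = r². The equation becomes u² - u - 30 = 0.
Factor: (u + 5)(u - 6) = 0, so u = -5 or u = 6.
r² = -5 < 0 has no real solution.
r² = 6 gives r = ±√(6) ≈ ±2.4495.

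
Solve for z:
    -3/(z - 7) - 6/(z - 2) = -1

Multiply both sides by (z - 7)(z - 2):
-3(z - 2) - 6(z - 7) = -(z - 7)(z - 2).
Expand and collect terms: -z^2 + 18z - 62 = 0.
By the quadratic formula, z = (-18 +/- sqrt(76)) / -2, so z ~= 4.6411 or z ~= 13.3589.
Neither value makes a denominator zero (z != 7, z != 2), so both are valid.

z = 4.6411 or z = 13.3589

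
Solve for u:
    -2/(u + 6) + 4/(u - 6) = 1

u = -7.544 or u = 9.544

Multiply both sides by (u + 6)(u - 6):
-2(u - 6) + 4(u + 6) = (u + 6)(u - 6).
Expand and collect terms: u^2 - 2u - 72 = 0.
By the quadratic formula, u = (2 +/- sqrt(292)) / 2, so u ~= 9.544 or u ~= -7.544.
Neither value makes a denominator zero (u != -6, u != 6), so both are valid.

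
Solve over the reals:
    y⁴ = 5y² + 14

y = -2.6458 or y = 2.6458

Let u = y². The equation becomes u² - 5u - 14 = 0.
Factor: (u - 7)(u + 2) = 0, so u = 7 or u = -2.
y² = 7 gives y = ±√(7) ≈ ±2.6458.
y² = -2 < 0 has no real solution.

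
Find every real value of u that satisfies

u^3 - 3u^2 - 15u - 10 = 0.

u = -2 or u = -0.8541 or u = 5.8541

Possible rational roots are divisors of -10. Testing u = -2 gives 0, so (u + 2) is a factor.
Divide: u^3 - 3u^2 - 15u - 10 = (u + 2)(u^2 - 5u - 5).
Apply the quadratic formula to u^2 - 5u - 5 = 0: u = (5 +/- sqrt(45))/2, i.e. u ~= 5.8541 or u ~= -0.8541.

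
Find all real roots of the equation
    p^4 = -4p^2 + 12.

Let u = p^2. The equation becomes u^2 + 4u - 12 = 0.
Factor: (u + 6)(u - 2) = 0, so u = -6 or u = 2.
p^2 = -6 < 0 has no real solution.
p^2 = 2 gives p = +/-sqrt(2) ~= +/-1.4142.

p = -1.4142 or p = 1.4142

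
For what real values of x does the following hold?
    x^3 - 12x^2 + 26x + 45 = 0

Possible rational roots are divisors of 45. Testing x = 5 gives 0, so (x - 5) is a factor.
Divide: x^3 - 12x^2 + 26x + 45 = (x - 5)(x^2 - 7x - 9).
Apply the quadratic formula to x^2 - 7x - 9 = 0: x = (7 +/- sqrt(85))/2, i.e. x ~= 8.1098 or x ~= -1.1098.

x = -1.1098 or x = 5 or x = 8.1098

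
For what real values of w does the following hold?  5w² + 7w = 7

w = -2.0748 or w = 0.6748

Rearrange to standard form: 5w² + 7w - 7 = 0.
Discriminant: (7)² − 4·5·(-7) = 189.
Quadratic formula: w = (-7 ± √189) / 10.
So w = -7/10 + 3·√(21)/10 ≈ 0.6748 or w = -3·√(21)/10 - 7/10 ≈ -2.0748.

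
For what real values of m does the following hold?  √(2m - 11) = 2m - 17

Square both sides: 2m - 11 = (2m - 17)².
Expand and rearrange: 4m² - 70m + 300 = 0.
Solving gives m = 10 or m = 7.5.
Check each candidate in the original equation:
  m = 10: √(9) = 3, while 2m - 17 = 3 — valid.
  m = 7.5: √(4) = 2, while 2m - 17 = -2 — extraneous.

m = 10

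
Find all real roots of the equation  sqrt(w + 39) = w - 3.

w = 10

Square both sides: w + 39 = (w - 3)^2.
Expand and rearrange: w^2 - 7w - 30 = 0.
Solving gives w = 10 or w = -3.
Check each candidate in the original equation:
  w = 10: sqrt(49) = 7, while w - 3 = 7 — valid.
  w = -3: sqrt(36) = 6, while w - 3 = -6 — extraneous.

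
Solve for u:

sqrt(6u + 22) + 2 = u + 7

u = -3 or u = -1

Isolate the radical: sqrt(6u + 22) = u + 5.
Square both sides: 6u + 22 = (u + 5)^2.
Expand and rearrange: u^2 + 4u + 3 = 0.
Solving gives u = -1 or u = -3.
Check each candidate in the original equation:
  u = -1: sqrt(16) = 4, while u + 5 = 4 — valid.
  u = -3: sqrt(4) = 2, while u + 5 = 2 — valid.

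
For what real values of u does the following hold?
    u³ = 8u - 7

Rearrange: u³ - 8u + 7 = 0.
Possible rational roots are divisors of 7. Testing u = 1 gives 0, so (u - 1) is a factor.
Divide: u³ - 8u + 7 = (u - 1)(u² + u - 7).
Apply the quadratic formula to u² + u - 7 = 0: u = (-1 ± √29)/2, i.e. u ≈ 2.1926 or u ≈ -3.1926.

u = -3.1926 or u = 1 or u = 2.1926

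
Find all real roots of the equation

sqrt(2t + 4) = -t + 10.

Square both sides: 2t + 4 = (-t + 10)^2.
Expand and rearrange: t^2 - 22t + 96 = 0.
Solving gives t = 16 or t = 6.
Check each candidate in the original equation:
  t = 16: sqrt(36) = 6, while -t + 10 = -6 — extraneous.
  t = 6: sqrt(16) = 4, while -t + 10 = 4 — valid.

t = 6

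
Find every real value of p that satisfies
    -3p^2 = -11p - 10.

p = -0.754 or p = 4.4207

Rearrange to standard form: -3p^2 + 11p + 10 = 0.
Discriminant: (11)^2 - 4*(-3)*10 = 241.
Quadratic formula: p = (-11 +/- sqrt(241)) / (-6).
So p = 11/6 - sqrt(241)/6 ~= -0.754 or p = 11/6 + sqrt(241)/6 ~= 4.4207.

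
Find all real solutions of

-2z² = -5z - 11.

Rearrange to standard form: -2z² + 5z + 11 = 0.
Discriminant: (5)² − 4·(-2)·11 = 113.
Quadratic formula: z = (-5 ± √113) / (-4).
So z = 5/4 - √(113)/4 ≈ -1.4075 or z = 5/4 + √(113)/4 ≈ 3.9075.

z = -1.4075 or z = 3.9075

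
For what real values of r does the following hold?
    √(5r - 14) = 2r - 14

r = 10

Square both sides: 5r - 14 = (2r - 14)².
Expand and rearrange: 4r² - 61r + 210 = 0.
Solving gives r = 10 or r = 5.25.
Check each candidate in the original equation:
  r = 10: √(36) = 6, while 2r - 14 = 6 — valid.
  r = 5.25: √(12.25) = 3.5, while 2r - 14 = -3.5 — extraneous.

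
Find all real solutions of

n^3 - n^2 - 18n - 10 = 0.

Possible rational roots are divisors of -10. Testing n = 5 gives 0, so (n - 5) is a factor.
Divide: n^3 - n^2 - 18n - 10 = (n - 5)(n^2 + 4n + 2).
Apply the quadratic formula to n^2 + 4n + 2 = 0: n = (-4 +/- sqrt(8))/2, i.e. n ~= -0.5858 or n ~= -3.4142.

n = -3.4142 or n = -0.5858 or n = 5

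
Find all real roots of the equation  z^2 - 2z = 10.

Rearrange to standard form: z^2 - 2z - 10 = 0.
Discriminant: (-2)^2 - 4*1*(-10) = 44.
Quadratic formula: z = (2 +/- sqrt(44)) / 2.
So z = 1 + sqrt(11) ~= 4.3166 or z = 1 - sqrt(11) ~= -2.3166.

z = -2.3166 or z = 4.3166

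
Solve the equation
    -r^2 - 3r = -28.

Bring every term to one side: -r^2 - 3r + 28 = 0.
Factor: -1(r - 4)(r + 7) = 0.
So r = 4 or r = -7.

r = -7 or r = 4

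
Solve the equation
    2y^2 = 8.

Bring every term to one side: 2y^2 - 8 = 0.
Factor: 2(y - 2)(y + 2) = 0.
So y = 2 or y = -2.

y = -2 or y = 2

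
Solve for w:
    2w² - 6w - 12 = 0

Discriminant: (-6)² − 4·2·(-12) = 132.
Quadratic formula: w = (6 ± √132) / 4.
So w = 3/2 + √(33)/2 ≈ 4.3723 or w = 3/2 - √(33)/2 ≈ -1.3723.

w = -1.3723 or w = 4.3723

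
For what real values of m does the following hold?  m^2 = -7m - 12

Bring every term to one side: m^2 + 7m + 12 = 0.
Factor: (m + 3)(m + 4) = 0.
So m = -3 or m = -4.

m = -4 or m = -3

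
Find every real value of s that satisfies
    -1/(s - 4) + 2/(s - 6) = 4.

Multiply both sides by (s - 4)(s - 6):
-(s - 6) + 2(s - 4) = 4(s - 4)(s - 6).
Expand and collect terms: 4s^2 - 41s + 98 = 0.
By the quadratic formula, s = (41 +/- sqrt(113)) / 8, so s ~= 6.4538 or s ~= 3.7962.
Neither value makes a denominator zero (s != 4, s != 6), so both are valid.

s = 3.7962 or s = 6.4538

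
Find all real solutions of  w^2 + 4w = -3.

Bring every term to one side: w^2 + 4w + 3 = 0.
Factor: (w + 3)(w + 1) = 0.
So w = -3 or w = -1.

w = -3 or w = -1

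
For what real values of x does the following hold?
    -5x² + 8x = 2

Rearrange to standard form: -5x² + 8x - 2 = 0.
Discriminant: (8)² − 4·(-5)·(-2) = 24.
Quadratic formula: x = (-8 ± √24) / (-10).
So x = 4/5 - √(6)/5 ≈ 0.3101 or x = √(6)/5 + 4/5 ≈ 1.2899.

x = 0.3101 or x = 1.2899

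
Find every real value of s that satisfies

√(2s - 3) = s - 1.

Square both sides: 2s - 3 = (s - 1)².
Expand and rearrange: s² - 4s + 4 = 0.
This gives the repeated root s = 2.
Check in the original equation:
  s = 2: √(1) = 1, while s - 1 = 1 — valid.

s = 2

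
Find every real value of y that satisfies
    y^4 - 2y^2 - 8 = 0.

y = -2 or y = 2

Let u = y^2. The equation becomes u^2 - 2u - 8 = 0.
Factor: (u - 4)(u + 2) = 0, so u = 4 or u = -2.
y^2 = 4 gives y = +/-2.
y^2 = -2 < 0 has no real solution.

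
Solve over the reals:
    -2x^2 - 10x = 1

x = -4.8979 or x = -0.1021

Rearrange to standard form: -2x^2 - 10x - 1 = 0.
Discriminant: (-10)^2 - 4*(-2)*(-1) = 92.
Quadratic formula: x = (10 +/- sqrt(92)) / (-4).
So x = -5/2 - sqrt(23)/2 ~= -4.8979 or x = -5/2 + sqrt(23)/2 ~= -0.1021.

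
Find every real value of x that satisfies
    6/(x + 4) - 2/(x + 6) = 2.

x = -6.4495 or x = -1.5505

Multiply both sides by (x + 4)(x + 6):
6(x + 6) - 2(x + 4) = 2(x + 4)(x + 6).
Expand and collect terms: 2x² + 16x + 20 = 0.
By the quadratic formula, x = (-16 ± √96) / 4, so x ≈ -1.5505 or x ≈ -6.4495.
Neither value makes a denominator zero (x ≠ -4, x ≠ -6), so both are valid.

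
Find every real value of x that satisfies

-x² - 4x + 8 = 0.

x = -5.4641 or x = 1.4641

Discriminant: (-4)² − 4·(-1)·8 = 48.
Quadratic formula: x = (4 ± √48) / (-2).
So x = -2·√(3) - 2 ≈ -5.4641 or x = -2 + 2·√(3) ≈ 1.4641.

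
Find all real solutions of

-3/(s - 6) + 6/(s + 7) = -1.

s = -12.1489 or s = 8.1489

Multiply both sides by (s - 6)(s + 7):
-3(s + 7) + 6(s - 6) = -(s - 6)(s + 7).
Expand and collect terms: -s² - 4s + 99 = 0.
By the quadratic formula, s = (4 ± √412) / -2, so s ≈ -12.1489 or s ≈ 8.1489.
Neither value makes a denominator zero (s ≠ 6, s ≠ -7), so both are valid.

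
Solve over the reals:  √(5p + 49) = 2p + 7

Square both sides: 5p + 49 = (2p + 7)².
Expand and rearrange: 4p² + 23p = 0.
Solving gives p = 0 or p = -5.75.
Check each candidate in the original equation:
  p = 0: √(49) = 7, while 2p + 7 = 7 — valid.
  p = -5.75: √(20.25) = 4.5, while 2p + 7 = -4.5 — extraneous.

p = 0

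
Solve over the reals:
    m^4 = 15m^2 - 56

Let u = m^2. The equation becomes u^2 - 15u + 56 = 0.
Factor: (u - 7)(u - 8) = 0, so u = 7 or u = 8.
m^2 = 7 gives m = +/-sqrt(7) ~= +/-2.6458.
m^2 = 8 gives m = +/-2*sqrt(2) ~= +/-2.8284.

m = -2.8284 or m = -2.6458 or m = 2.6458 or m = 2.8284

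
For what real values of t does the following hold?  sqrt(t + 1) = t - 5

Square both sides: t + 1 = (t - 5)^2.
Expand and rearrange: t^2 - 11t + 24 = 0.
Solving gives t = 8 or t = 3.
Check each candidate in the original equation:
  t = 8: sqrt(9) = 3, while t - 5 = 3 — valid.
  t = 3: sqrt(4) = 2, while t - 5 = -2 — extraneous.

t = 8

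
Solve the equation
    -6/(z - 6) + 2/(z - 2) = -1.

z = 1.101 or z = 10.899

Multiply both sides by (z - 6)(z - 2):
-6(z - 2) + 2(z - 6) = -(z - 6)(z - 2).
Expand and collect terms: -z^2 + 12z - 12 = 0.
By the quadratic formula, z = (-12 +/- sqrt(96)) / -2, so z ~= 1.101 or z ~= 10.899.
Neither value makes a denominator zero (z != 6, z != 2), so both are valid.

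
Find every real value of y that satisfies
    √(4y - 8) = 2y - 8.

y = 6

Square both sides: 4y - 8 = (2y - 8)².
Expand and rearrange: 4y² - 36y + 72 = 0.
Solving gives y = 6 or y = 3.
Check each candidate in the original equation:
  y = 6: √(16) = 4, while 2y - 8 = 4 — valid.
  y = 3: √(4) = 2, while 2y - 8 = -2 — extraneous.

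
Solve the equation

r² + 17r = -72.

r = -9 or r = -8

Bring every term to one side: r² + 17r + 72 = 0.
Factor: (r + 9)(r + 8) = 0.
So r = -9 or r = -8.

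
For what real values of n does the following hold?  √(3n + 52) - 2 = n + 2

n = 4

Isolate the radical: √(3n + 52) = n + 4.
Square both sides: 3n + 52 = (n + 4)².
Expand and rearrange: n² + 5n - 36 = 0.
Solving gives n = 4 or n = -9.
Check each candidate in the original equation:
  n = 4: √(64) = 8, while n + 4 = 8 — valid.
  n = -9: √(25) = 5, while n + 4 = -5 — extraneous.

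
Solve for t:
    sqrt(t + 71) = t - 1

Square both sides: t + 71 = (t - 1)^2.
Expand and rearrange: t^2 - 3t - 70 = 0.
Solving gives t = 10 or t = -7.
Check each candidate in the original equation:
  t = 10: sqrt(81) = 9, while t - 1 = 9 — valid.
  t = -7: sqrt(64) = 8, while t - 1 = -8 — extraneous.

t = 10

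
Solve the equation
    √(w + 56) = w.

Square both sides: w + 56 = (w)².
Expand and rearrange: w² - w - 56 = 0.
Solving gives w = 8 or w = -7.
Check each candidate in the original equation:
  w = 8: √(64) = 8, while w = 8 — valid.
  w = -7: √(49) = 7, while w = -7 — extraneous.

w = 8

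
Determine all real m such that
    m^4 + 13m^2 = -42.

Let u = m^2. The equation becomes u^2 + 13u + 42 = 0.
Factor: (u + 6)(u + 7) = 0, so u = -6 or u = -7.
m^2 = -6 < 0 has no real solution.
m^2 = -7 < 0 has no real solution.

No real solutions.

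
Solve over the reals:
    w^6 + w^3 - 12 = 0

Let u = w^3. The equation becomes u^2 + u - 12 = 0.
Factor: (u - 3)(u + 4) = 0, so u = 3 or u = -4.
w^3 = 3 gives w = (3)^(1/3) ~= 1.4422.
w^3 = -4 gives w = -(4)^(1/3) ~= -1.5874.

w = -1.5874 or w = 1.4422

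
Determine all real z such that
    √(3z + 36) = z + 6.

Square both sides: 3z + 36 = (z + 6)².
Expand and rearrange: z² + 9z = 0.
Solving gives z = 0 or z = -9.
Check each candidate in the original equation:
  z = 0: √(36) = 6, while z + 6 = 6 — valid.
  z = -9: √(9) = 3, while z + 6 = -3 — extraneous.

z = 0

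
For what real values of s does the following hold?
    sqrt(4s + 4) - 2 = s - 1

s = -1 or s = 3

Isolate the radical: sqrt(4s + 4) = s + 1.
Square both sides: 4s + 4 = (s + 1)^2.
Expand and rearrange: s^2 - 2s - 3 = 0.
Solving gives s = 3 or s = -1.
Check each candidate in the original equation:
  s = 3: sqrt(16) = 4, while s + 1 = 4 — valid.
  s = -1: sqrt(0) = 0, while s + 1 = 0 — valid.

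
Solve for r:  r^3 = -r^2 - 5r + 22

r = 2

Rearrange: r^3 + r^2 + 5r - 22 = 0.
Possible rational roots are divisors of -22. Testing r = 2 gives 0, so (r - 2) is a factor.
Divide: r^3 + r^2 + 5r - 22 = (r - 2)(r^2 + 3r + 11).
The quadratic r^2 + 3r + 11 has discriminant -35 < 0, so no further real roots.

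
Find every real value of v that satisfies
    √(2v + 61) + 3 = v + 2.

v = 10

Isolate the radical: √(2v + 61) = v - 1.
Square both sides: 2v + 61 = (v - 1)².
Expand and rearrange: v² - 4v - 60 = 0.
Solving gives v = 10 or v = -6.
Check each candidate in the original equation:
  v = 10: √(81) = 9, while v - 1 = 9 — valid.
  v = -6: √(49) = 7, while v - 1 = -7 — extraneous.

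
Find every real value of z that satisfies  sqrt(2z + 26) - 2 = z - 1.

z = 5

Isolate the radical: sqrt(2z + 26) = z + 1.
Square both sides: 2z + 26 = (z + 1)^2.
Expand and rearrange: z^2 - 25 = 0.
Solving gives z = 5 or z = -5.
Check each candidate in the original equation:
  z = 5: sqrt(36) = 6, while z + 1 = 6 — valid.
  z = -5: sqrt(16) = 4, while z + 1 = -4 — extraneous.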